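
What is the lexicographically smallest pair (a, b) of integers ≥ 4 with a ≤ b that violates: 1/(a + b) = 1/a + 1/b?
(a, b) = (4, 4)

Substituting (4, 4) into the claim:
LHS = 1/(4 + 4) = 1/8
RHS = 1/4 + 1/4 = 1/2

Since LHS ≠ RHS, this pair disproves the claim, and no lexicographically smaller pair (a ≤ b, integers ≥ 4) does.

For instance (8, 8) is also a counterexample (LHS = 1/16, RHS = 1/4), but it's lexicographically larger.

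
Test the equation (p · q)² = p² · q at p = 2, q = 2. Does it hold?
Substituting p = 2, q = 2:

LHS = (2 · 2)² = 16
RHS = 2² · 2 = 8

LHS ≠ RHS, so the equation does not hold at this point.

Answer: Fails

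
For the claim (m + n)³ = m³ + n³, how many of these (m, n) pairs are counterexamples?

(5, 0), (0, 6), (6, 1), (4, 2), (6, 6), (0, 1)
Testing each pair:
(5, 0): LHS = 125, RHS = 125 → satisfies claim
(0, 6): LHS = 216, RHS = 216 → satisfies claim
(6, 1): LHS = 343, RHS = 217 → counterexample
(4, 2): LHS = 216, RHS = 72 → counterexample
(6, 6): LHS = 1728, RHS = 432 → counterexample
(0, 1): LHS = 1, RHS = 1 → satisfies claim

That makes 3 counterexamples.

Answer: 3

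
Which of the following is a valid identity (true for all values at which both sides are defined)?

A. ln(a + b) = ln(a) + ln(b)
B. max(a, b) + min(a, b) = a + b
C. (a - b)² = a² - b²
B

A: fails at (1, 1) — LHS = ln(2) ≈ 0.6931, RHS = 0.
B: holds — e.g. at (3, 3), both sides equal 6.
C: fails at (1, 2) — LHS = 1, RHS = -3.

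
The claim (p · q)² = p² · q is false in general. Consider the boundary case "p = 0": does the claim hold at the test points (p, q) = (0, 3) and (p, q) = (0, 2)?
At (0, 3): LHS = 0, RHS = 0 → equal
At (0, 2): LHS = 0, RHS = 0 → equal

So the claim does hold at both of these boundary points, even though it is not an identity.

Answer: Yes, holds at both test points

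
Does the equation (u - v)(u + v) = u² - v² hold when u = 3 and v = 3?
Substituting u = 3, v = 3:

LHS = (3 - 3)(3 + 3) = 0
RHS = 3² - 3² = 0

LHS = RHS, so the equation holds at this point.

Answer: Holds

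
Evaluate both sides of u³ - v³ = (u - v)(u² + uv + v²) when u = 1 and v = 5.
LHS = 1³ - 5³ = -124
RHS = (1 - 5)(1² + 1·5 + 5²) = -124

LHS = RHS: the two sides agree.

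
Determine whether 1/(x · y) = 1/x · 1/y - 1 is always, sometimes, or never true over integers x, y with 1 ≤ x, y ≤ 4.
The claim fails for every pair in the range. For instance at (x, y) = (1, 4): LHS = 1/4, RHS = -3/4.

Answer: Never true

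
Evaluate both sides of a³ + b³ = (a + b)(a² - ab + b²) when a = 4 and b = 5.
LHS = 4³ + 5³ = 189
RHS = (4 + 5)(4² - 4·5 + 5²) = 189

LHS = RHS: the two sides agree.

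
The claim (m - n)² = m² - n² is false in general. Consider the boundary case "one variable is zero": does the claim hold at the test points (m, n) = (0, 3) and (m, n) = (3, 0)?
Only at (3, 0)

At (0, 3): LHS = 9 ≠ RHS = -9
At (3, 0): LHS = 9, RHS = 9 → equal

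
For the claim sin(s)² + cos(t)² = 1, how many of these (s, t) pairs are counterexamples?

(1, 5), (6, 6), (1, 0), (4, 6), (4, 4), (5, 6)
Testing each pair:
(1, 5): LHS = cos(5)² + sin(1)² ≈ 0.7885, RHS = 1 → counterexample
(6, 6): LHS = sin(6)² + cos(6)² = 1, RHS = 1 → satisfies claim
(1, 0): LHS = sin(1)² + 1 ≈ 1.708, RHS = 1 → counterexample
(4, 6): LHS = sin(4)² + cos(6)² ≈ 1.495, RHS = 1 → counterexample
(4, 4): LHS = cos(4)² + sin(4)² = 1, RHS = 1 → satisfies claim
(5, 6): LHS = sin(5)² + cos(6)² ≈ 1.841, RHS = 1 → counterexample

That makes 4 counterexamples.

Answer: 4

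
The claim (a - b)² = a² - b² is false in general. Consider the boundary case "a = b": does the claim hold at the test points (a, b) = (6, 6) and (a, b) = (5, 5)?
Yes, holds at both test points

At (6, 6): LHS = 0, RHS = 0 → equal
At (5, 5): LHS = 0, RHS = 0 → equal

So the claim does hold at both of these boundary points, even though it is not an identity.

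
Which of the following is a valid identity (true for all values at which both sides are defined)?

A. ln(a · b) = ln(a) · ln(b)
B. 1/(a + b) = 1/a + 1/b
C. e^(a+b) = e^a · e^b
A: fails at (1, 2) — LHS = ln(2) ≈ 0.6931, RHS = 0.
B: fails at (3, 5) — LHS = 1/8, RHS = 8/15.
C: holds — e.g. at (1, 3), both sides equal e^4 ≈ 54.6.

Answer: C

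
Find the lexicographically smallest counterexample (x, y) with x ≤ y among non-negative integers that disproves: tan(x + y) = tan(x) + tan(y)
(x, y) = (1, 1)

At (0, 2): both sides equal tan(2) ≈ -2.185, so it holds there.

Substituting (1, 1) into the claim:
LHS = tan(1 + 1) = tan(2) ≈ -2.185
RHS = tan(1) + tan(1) = 2·tan(1) ≈ 3.115

Since LHS ≠ RHS, this pair disproves the claim, and no lexicographically smaller pair (x ≤ y, non-negative integers) does.

For instance (1, 6) is also a counterexample (LHS = tan(7) ≈ 0.8714, RHS = tan(6) + tan(1) ≈ 1.266), but it's lexicographically larger.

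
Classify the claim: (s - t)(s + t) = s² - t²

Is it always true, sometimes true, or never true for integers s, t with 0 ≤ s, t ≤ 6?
The identity holds for every pair in the range. For instance at (s, t) = (4, 0): both sides equal 16.

Answer: Always true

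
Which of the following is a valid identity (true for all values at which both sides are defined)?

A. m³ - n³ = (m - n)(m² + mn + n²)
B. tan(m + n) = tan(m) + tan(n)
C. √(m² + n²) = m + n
A

A: holds — e.g. at (4, 4), both sides equal 0.
B: fails at (2, 2) — LHS = tan(4) ≈ 1.158, RHS = 2·tan(2) ≈ -4.37.
C: fails at (2, 4) — LHS = 2·√(5) ≈ 4.472, RHS = 6.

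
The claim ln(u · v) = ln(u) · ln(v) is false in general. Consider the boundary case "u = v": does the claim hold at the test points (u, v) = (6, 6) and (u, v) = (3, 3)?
At (6, 6): LHS = ln(36) ≈ 3.584 ≠ RHS = ln(6)² ≈ 3.21
At (3, 3): LHS = ln(9) ≈ 2.197 ≠ RHS = ln(3)² ≈ 1.207

Answer: No, fails at both test points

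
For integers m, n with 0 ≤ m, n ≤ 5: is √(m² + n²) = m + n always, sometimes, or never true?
It holds at (m, n) = (2, 0) (both sides equal 2), but fails at (m, n) = (5, 1) (LHS = √(26) ≈ 5.099, RHS = 6).

Answer: Sometimes true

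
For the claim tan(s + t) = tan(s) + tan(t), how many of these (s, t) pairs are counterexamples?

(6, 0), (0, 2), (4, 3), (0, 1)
Testing each pair:
(6, 0): LHS = tan(6) ≈ -0.291, RHS = tan(6) ≈ -0.291 → satisfies claim
(0, 2): LHS = tan(2) ≈ -2.185, RHS = tan(2) ≈ -2.185 → satisfies claim
(4, 3): LHS = tan(7) ≈ 0.8714, RHS = tan(3) + tan(4) ≈ 1.015 → counterexample
(0, 1): LHS = tan(1) ≈ 1.557, RHS = tan(1) ≈ 1.557 → satisfies claim

That makes 1 counterexample.

Answer: 1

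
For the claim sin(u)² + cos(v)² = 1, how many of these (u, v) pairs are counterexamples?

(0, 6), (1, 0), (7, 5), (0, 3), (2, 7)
5

Testing each pair:
(0, 6): LHS = cos(6)² ≈ 0.9219, RHS = 1 → counterexample
(1, 0): LHS = sin(1)² + 1 ≈ 1.708, RHS = 1 → counterexample
(7, 5): LHS = cos(5)² + sin(7)² ≈ 0.5121, RHS = 1 → counterexample
(0, 3): LHS = cos(3)² ≈ 0.9801, RHS = 1 → counterexample
(2, 7): LHS = cos(7)² + sin(2)² ≈ 1.395, RHS = 1 → counterexample

That makes 5 counterexamples.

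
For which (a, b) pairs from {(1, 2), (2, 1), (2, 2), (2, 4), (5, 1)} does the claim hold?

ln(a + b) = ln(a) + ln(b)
Testing each pair:
(1, 2): LHS = ln(3) ≈ 1.099, RHS = ln(2) ≈ 0.6931 → fails
(2, 1): LHS = ln(3) ≈ 1.099, RHS = ln(2) ≈ 0.6931 → fails
(2, 2): LHS = ln(4) ≈ 1.386, RHS = 2·ln(2) ≈ 1.386 → holds
(2, 4): LHS = ln(6) ≈ 1.792, RHS = ln(2) + ln(4) ≈ 2.079 → fails
(5, 1): LHS = ln(6) ≈ 1.792, RHS = ln(5) ≈ 1.609 → fails

1 of 5 pairs satisfies the claim.

Answer: (2, 2)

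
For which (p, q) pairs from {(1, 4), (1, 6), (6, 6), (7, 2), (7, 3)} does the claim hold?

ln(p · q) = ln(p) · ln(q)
Testing each pair:
(1, 4): LHS = ln(4) ≈ 1.386, RHS = 0 → fails
(1, 6): LHS = ln(6) ≈ 1.792, RHS = 0 → fails
(6, 6): LHS = ln(36) ≈ 3.584, RHS = ln(6)² ≈ 3.21 → fails
(7, 2): LHS = ln(14) ≈ 2.639, RHS = ln(2)·ln(7) ≈ 1.349 → fails
(7, 3): LHS = ln(21) ≈ 3.045, RHS = ln(3)·ln(7) ≈ 2.138 → fails

No pair satisfies the claim.

Answer: None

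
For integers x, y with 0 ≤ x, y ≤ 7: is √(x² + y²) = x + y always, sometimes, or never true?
It holds at (x, y) = (0, 3) (both sides equal 3), but fails at (x, y) = (4, 1) (LHS = √(17) ≈ 4.123, RHS = 5).

Answer: Sometimes true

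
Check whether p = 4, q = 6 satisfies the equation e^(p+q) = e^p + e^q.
Fails

Substituting p = 4, q = 6:

LHS = e^(4+6) = e^10 ≈ 22026.5
RHS = e^4 + e^6 ≈ 458

LHS ≠ RHS, so the equation does not hold at this point.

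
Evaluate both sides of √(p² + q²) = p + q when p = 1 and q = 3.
LHS = √(1² + 3²) = √(10) ≈ 3.162
RHS = 1 + 3 = 4

LHS ≠ RHS (they differ by about 0.8377), so the equation does not hold here.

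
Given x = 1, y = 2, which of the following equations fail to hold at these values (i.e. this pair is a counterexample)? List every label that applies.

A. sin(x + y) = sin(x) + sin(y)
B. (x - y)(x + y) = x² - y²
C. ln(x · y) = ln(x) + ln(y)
A

Evaluating each claim at the given values:
A. LHS = sin(3) ≈ 0.1411, RHS = sin(1) + sin(2) ≈ 1.751 → fails here (LHS ≠ RHS)
B. LHS = -3, RHS = -3 → holds here (LHS = RHS)
C. LHS = ln(2) ≈ 0.6931, RHS = ln(2) ≈ 0.6931 → holds here (LHS = RHS)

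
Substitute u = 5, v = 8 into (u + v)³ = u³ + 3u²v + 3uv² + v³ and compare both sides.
LHS = (5 + 8)³ = 2197
RHS = 5³ + 3·5²·8 + 3·5·8² + 8³ = 2197

LHS = RHS: the two sides agree.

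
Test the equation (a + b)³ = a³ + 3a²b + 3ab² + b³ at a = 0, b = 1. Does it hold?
Holds

Substituting a = 0, b = 1:

LHS = (0 + 1)³ = 1
RHS = 0³ + 3·0²·1 + 3·0·1² + 1³ = 1

LHS = RHS, so the equation holds at this point.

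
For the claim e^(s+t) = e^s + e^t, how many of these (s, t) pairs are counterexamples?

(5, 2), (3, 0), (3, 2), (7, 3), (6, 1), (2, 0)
6

Testing each pair:
(5, 2): LHS = e^7 ≈ 1097, RHS = e^2 + e^5 ≈ 155.8 → counterexample
(3, 0): LHS = e^3 ≈ 20.09, RHS = 1 + e^3 ≈ 21.09 → counterexample
(3, 2): LHS = e^5 ≈ 148.4, RHS = e^2 + e^3 ≈ 27.47 → counterexample
(7, 3): LHS = e^10 ≈ 22026.5, RHS = e^3 + e^7 ≈ 1117 → counterexample
(6, 1): LHS = e^7 ≈ 1097, RHS = e + e^6 ≈ 406.1 → counterexample
(2, 0): LHS = e^2 ≈ 7.389, RHS = 1 + e^2 ≈ 8.389 → counterexample

That makes 6 counterexamples.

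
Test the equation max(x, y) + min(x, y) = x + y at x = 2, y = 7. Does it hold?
Substituting x = 2, y = 7:

LHS = max(2, 7) + min(2, 7) = 9
RHS = 2 + 7 = 9

LHS = RHS, so the equation holds at this point.

Answer: Holds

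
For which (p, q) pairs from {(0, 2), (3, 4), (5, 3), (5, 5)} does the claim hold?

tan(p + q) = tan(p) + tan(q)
Testing each pair:
(0, 2): LHS = tan(2) ≈ -2.185, RHS = tan(2) ≈ -2.185 → holds
(3, 4): LHS = tan(7) ≈ 0.8714, RHS = tan(3) + tan(4) ≈ 1.015 → fails
(5, 3): LHS = tan(8) ≈ -6.8, RHS = tan(5) + tan(3) ≈ -3.523 → fails
(5, 5): LHS = tan(10) ≈ 0.6484, RHS = 2·tan(5) ≈ -6.761 → fails

1 of 4 pairs satisfies the claim.

Answer: (0, 2)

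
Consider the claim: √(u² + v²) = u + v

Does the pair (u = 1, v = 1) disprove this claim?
Yes

Substituting u = 1, v = 1:
LHS = √(1² + 1²) = √(2) ≈ 1.414
RHS = 1 + 1 = 2

Since LHS ≠ RHS, this pair disproves the claim.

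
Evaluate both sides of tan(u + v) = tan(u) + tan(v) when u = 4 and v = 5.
LHS = tan(4 + 5) = tan(9) ≈ -0.4523
RHS = tan(4) + tan(5) ≈ -2.223

LHS ≠ RHS (they differ by about 1.77), so the equation does not hold here.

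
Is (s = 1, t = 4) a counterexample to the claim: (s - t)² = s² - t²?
Yes

Substituting s = 1, t = 4:
LHS = (1 - 4)² = 9
RHS = 1² - 4² = -15

Since LHS ≠ RHS, this pair disproves the claim.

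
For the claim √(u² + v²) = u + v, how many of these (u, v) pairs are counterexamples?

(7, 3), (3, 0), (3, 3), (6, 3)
3

Testing each pair:
(7, 3): LHS = √(58) ≈ 7.616, RHS = 10 → counterexample
(3, 0): LHS = 3, RHS = 3 → satisfies claim
(3, 3): LHS = 3·√(2) ≈ 4.243, RHS = 6 → counterexample
(6, 3): LHS = 3·√(5) ≈ 6.708, RHS = 9 → counterexample

That makes 3 counterexamples.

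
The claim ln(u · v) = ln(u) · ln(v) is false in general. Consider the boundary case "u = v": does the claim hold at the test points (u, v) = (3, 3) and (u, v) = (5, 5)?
At (3, 3): LHS = ln(9) ≈ 2.197 ≠ RHS = ln(3)² ≈ 1.207
At (5, 5): LHS = ln(25) ≈ 3.219 ≠ RHS = ln(5)² ≈ 2.59

Answer: No, fails at both test points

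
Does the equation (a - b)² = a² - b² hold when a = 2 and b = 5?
Fails

Substituting a = 2, b = 5:

LHS = (2 - 5)² = 9
RHS = 2² - 5² = -21

LHS ≠ RHS, so the equation does not hold at this point.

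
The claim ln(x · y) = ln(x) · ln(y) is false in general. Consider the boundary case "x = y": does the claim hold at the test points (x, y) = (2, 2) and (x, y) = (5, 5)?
No, fails at both test points

At (2, 2): LHS = ln(4) ≈ 1.386 ≠ RHS = ln(2)² ≈ 0.4805
At (5, 5): LHS = ln(25) ≈ 3.219 ≠ RHS = ln(5)² ≈ 2.59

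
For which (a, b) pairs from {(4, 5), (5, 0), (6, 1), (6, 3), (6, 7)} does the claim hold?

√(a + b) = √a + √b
Testing each pair:
(4, 5): LHS = 3, RHS = 2 + √(5) ≈ 4.236 → fails
(5, 0): LHS = √(5) ≈ 2.236, RHS = √(5) ≈ 2.236 → holds
(6, 1): LHS = √(7) ≈ 2.646, RHS = 1 + √(6) ≈ 3.449 → fails
(6, 3): LHS = 3, RHS = √(3) + √(6) ≈ 4.182 → fails
(6, 7): LHS = √(13) ≈ 3.606, RHS = √(6) + √(7) ≈ 5.095 → fails

1 of 5 pairs satisfies the claim.

Answer: (5, 0)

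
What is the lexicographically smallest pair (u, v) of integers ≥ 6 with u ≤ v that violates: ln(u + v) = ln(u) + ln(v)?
(u, v) = (6, 6)

Substituting (6, 6) into the claim:
LHS = ln(6 + 6) = ln(12) ≈ 2.485
RHS = ln(6) + ln(6) = 2·ln(6) ≈ 3.584

Since LHS ≠ RHS, this pair disproves the claim, and no lexicographically smaller pair (u ≤ v, integers ≥ 6) does.

For instance (6, 10) is also a counterexample (LHS = ln(16) ≈ 2.773, RHS = ln(6) + ln(10) ≈ 4.094), but it's lexicographically larger.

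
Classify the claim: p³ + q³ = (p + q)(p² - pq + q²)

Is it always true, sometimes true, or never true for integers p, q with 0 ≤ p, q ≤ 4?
The identity holds for every pair in the range. For instance at (p, q) = (3, 2): both sides equal 35.

Answer: Always true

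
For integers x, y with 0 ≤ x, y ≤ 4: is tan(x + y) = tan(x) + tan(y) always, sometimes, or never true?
It holds at (x, y) = (1, 0) (both sides equal tan(1) ≈ 1.557), but fails at (x, y) = (1, 3) (LHS = tan(4) ≈ 1.158, RHS = tan(3) + tan(1) ≈ 1.415).

Answer: Sometimes true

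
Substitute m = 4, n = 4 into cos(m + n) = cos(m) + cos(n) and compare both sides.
LHS = cos(4 + 4) = cos(8) ≈ -0.1455
RHS = cos(4) + cos(4) = 2·cos(4) ≈ -1.307

LHS ≠ RHS (they differ by about 1.162), so the equation does not hold here.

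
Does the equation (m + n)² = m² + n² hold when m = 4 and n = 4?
Fails

Substituting m = 4, n = 4:

LHS = (4 + 4)² = 64
RHS = 4² + 4² = 32

LHS ≠ RHS, so the equation does not hold at this point.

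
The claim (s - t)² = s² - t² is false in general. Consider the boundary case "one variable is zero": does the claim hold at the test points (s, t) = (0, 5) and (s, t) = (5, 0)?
Only at (5, 0)

At (0, 5): LHS = 25 ≠ RHS = -25
At (5, 0): LHS = 25, RHS = 25 → equal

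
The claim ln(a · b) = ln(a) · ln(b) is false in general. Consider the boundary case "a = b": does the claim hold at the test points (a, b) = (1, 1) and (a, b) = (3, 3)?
Only at (1, 1)

At (1, 1): LHS = 0, RHS = 0 → equal
At (3, 3): LHS = ln(9) ≈ 2.197 ≠ RHS = ln(3)² ≈ 1.207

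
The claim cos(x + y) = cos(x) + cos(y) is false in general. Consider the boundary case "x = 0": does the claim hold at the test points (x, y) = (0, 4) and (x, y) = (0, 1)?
No, fails at both test points

At (0, 4): LHS = cos(4) ≈ -0.6536 ≠ RHS = cos(4) + 1 ≈ 0.3464
At (0, 1): LHS = cos(1) ≈ 0.5403 ≠ RHS = cos(1) + 1 ≈ 1.54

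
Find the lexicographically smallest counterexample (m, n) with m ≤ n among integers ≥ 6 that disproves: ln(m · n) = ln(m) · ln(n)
(m, n) = (6, 6)

Substituting (6, 6) into the claim:
LHS = ln(6 · 6) = ln(36) ≈ 3.584
RHS = ln(6) · ln(6) = ln(6)² ≈ 3.21

Since LHS ≠ RHS, this pair disproves the claim, and no lexicographically smaller pair (m ≤ n, integers ≥ 6) does.

For instance (6, 9) is also a counterexample (LHS = ln(54) ≈ 3.989, RHS = ln(6)·ln(9) ≈ 3.937), but it's lexicographically larger.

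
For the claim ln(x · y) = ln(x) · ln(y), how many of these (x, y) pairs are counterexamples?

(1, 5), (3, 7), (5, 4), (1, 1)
3

Testing each pair:
(1, 5): LHS = ln(5) ≈ 1.609, RHS = 0 → counterexample
(3, 7): LHS = ln(21) ≈ 3.045, RHS = ln(3)·ln(7) ≈ 2.138 → counterexample
(5, 4): LHS = ln(20) ≈ 2.996, RHS = ln(4)·ln(5) ≈ 2.231 → counterexample
(1, 1): LHS = 0, RHS = 0 → satisfies claim

That makes 3 counterexamples.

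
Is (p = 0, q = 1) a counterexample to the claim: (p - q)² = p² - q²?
Substituting p = 0, q = 1:
LHS = (0 - 1)² = 1
RHS = 0² - 1² = -1

Since LHS ≠ RHS, this pair disproves the claim.

Answer: Yes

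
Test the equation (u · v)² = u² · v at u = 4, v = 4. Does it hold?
Substituting u = 4, v = 4:

LHS = (4 · 4)² = 256
RHS = 4² · 4 = 64

LHS ≠ RHS, so the equation does not hold at this point.

Answer: Fails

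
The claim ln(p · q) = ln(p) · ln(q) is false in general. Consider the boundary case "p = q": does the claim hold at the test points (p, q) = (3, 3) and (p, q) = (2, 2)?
At (3, 3): LHS = ln(9) ≈ 2.197 ≠ RHS = ln(3)² ≈ 1.207
At (2, 2): LHS = ln(4) ≈ 1.386 ≠ RHS = ln(2)² ≈ 0.4805

Answer: No, fails at both test points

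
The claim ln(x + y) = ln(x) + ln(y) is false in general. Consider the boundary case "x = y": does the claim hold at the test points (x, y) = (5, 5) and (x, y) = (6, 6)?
No, fails at both test points

At (5, 5): LHS = ln(10) ≈ 2.303 ≠ RHS = 2·ln(5) ≈ 3.219
At (6, 6): LHS = ln(12) ≈ 2.485 ≠ RHS = 2·ln(6) ≈ 3.584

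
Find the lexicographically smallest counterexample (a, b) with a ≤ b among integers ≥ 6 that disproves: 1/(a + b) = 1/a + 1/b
(a, b) = (6, 6)

Substituting (6, 6) into the claim:
LHS = 1/(6 + 6) = 1/12
RHS = 1/6 + 1/6 = 1/3

Since LHS ≠ RHS, this pair disproves the claim, and no lexicographically smaller pair (a ≤ b, integers ≥ 6) does.

For instance (7, 10) is also a counterexample (LHS = 1/17, RHS = 17/70), but it's lexicographically larger.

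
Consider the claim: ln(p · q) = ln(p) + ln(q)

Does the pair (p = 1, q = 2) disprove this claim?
No

Substituting p = 1, q = 2:
LHS = ln(1 · 2) = ln(2) ≈ 0.6931
RHS = ln(1) + ln(2) = ln(2) ≈ 0.6931

The sides agree, so this pair does not disprove the claim.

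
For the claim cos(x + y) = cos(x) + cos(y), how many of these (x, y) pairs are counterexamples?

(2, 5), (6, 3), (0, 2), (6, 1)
4

Testing each pair:
(2, 5): LHS = cos(7) ≈ 0.7539, RHS = cos(2) + cos(5) ≈ -0.1325 → counterexample
(6, 3): LHS = cos(9) ≈ -0.9111, RHS = cos(3) + cos(6) ≈ -0.02982 → counterexample
(0, 2): LHS = cos(2) ≈ -0.4161, RHS = cos(2) + 1 ≈ 0.5839 → counterexample
(6, 1): LHS = cos(7) ≈ 0.7539, RHS = cos(1) + cos(6) ≈ 1.5 → counterexample

That makes 4 counterexamples.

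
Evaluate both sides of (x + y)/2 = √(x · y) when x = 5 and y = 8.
LHS = (5 + 8)/2 = 13/2
RHS = √(5 · 8) = 2·√(10) ≈ 6.325

LHS ≠ RHS (they differ by about 0.1754), so the equation does not hold here.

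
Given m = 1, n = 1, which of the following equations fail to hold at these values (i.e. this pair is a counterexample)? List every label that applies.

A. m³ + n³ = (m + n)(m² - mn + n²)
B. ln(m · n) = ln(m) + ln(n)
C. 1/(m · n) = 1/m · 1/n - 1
Evaluating each claim at the given values:
A. LHS = 2, RHS = 2 → holds here (LHS = RHS)
B. LHS = 0, RHS = 0 → holds here (LHS = RHS)
C. LHS = 1, RHS = 0 → fails here (LHS ≠ RHS)

Answer: C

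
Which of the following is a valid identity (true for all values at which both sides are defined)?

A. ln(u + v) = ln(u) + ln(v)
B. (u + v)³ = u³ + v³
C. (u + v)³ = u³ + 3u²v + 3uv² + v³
A: fails at (5, 5) — LHS = ln(10) ≈ 2.303, RHS = 2·ln(5) ≈ 3.219.
B: fails at (5, 5) — LHS = 1000, RHS = 250.
C: holds — e.g. at (2, 4), both sides equal 216.

Answer: C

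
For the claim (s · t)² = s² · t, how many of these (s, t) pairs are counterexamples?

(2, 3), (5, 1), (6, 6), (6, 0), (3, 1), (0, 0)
2

Testing each pair:
(2, 3): LHS = 36, RHS = 12 → counterexample
(5, 1): LHS = 25, RHS = 25 → satisfies claim
(6, 6): LHS = 1296, RHS = 216 → counterexample
(6, 0): LHS = 0, RHS = 0 → satisfies claim
(3, 1): LHS = 9, RHS = 9 → satisfies claim
(0, 0): LHS = 0, RHS = 0 → satisfies claim

That makes 2 counterexamples.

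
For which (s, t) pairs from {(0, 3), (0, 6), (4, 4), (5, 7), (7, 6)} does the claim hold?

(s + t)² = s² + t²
Testing each pair:
(0, 3): LHS = 9, RHS = 9 → holds
(0, 6): LHS = 36, RHS = 36 → holds
(4, 4): LHS = 64, RHS = 32 → fails
(5, 7): LHS = 144, RHS = 74 → fails
(7, 6): LHS = 169, RHS = 85 → fails

2 of 5 pairs satisfy the claim.

Answer: (0, 3), (0, 6)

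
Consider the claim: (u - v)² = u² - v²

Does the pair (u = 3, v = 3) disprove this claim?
No

Substituting u = 3, v = 3:
LHS = (3 - 3)² = 0
RHS = 3² - 3² = 0

The sides agree, so this pair does not disprove the claim.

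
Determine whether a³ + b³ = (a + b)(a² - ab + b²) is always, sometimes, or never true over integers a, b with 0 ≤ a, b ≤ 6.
Always true

The identity holds for every pair in the range. For instance at (a, b) = (1, 1): both sides equal 2.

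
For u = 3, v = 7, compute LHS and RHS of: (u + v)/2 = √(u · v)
LHS = (3 + 7)/2 = 5
RHS = √(3 · 7) = √(21) ≈ 4.583

LHS ≠ RHS (they differ by about 0.4174), so the equation does not hold here.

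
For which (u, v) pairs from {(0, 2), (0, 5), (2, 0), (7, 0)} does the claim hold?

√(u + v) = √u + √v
Testing each pair:
(0, 2): LHS = √(2) ≈ 1.414, RHS = √(2) ≈ 1.414 → holds
(0, 5): LHS = √(5) ≈ 2.236, RHS = √(5) ≈ 2.236 → holds
(2, 0): LHS = √(2) ≈ 1.414, RHS = √(2) ≈ 1.414 → holds
(7, 0): LHS = √(7) ≈ 2.646, RHS = √(7) ≈ 2.646 → holds

Every pair satisfies the claim.

Answer: All pairs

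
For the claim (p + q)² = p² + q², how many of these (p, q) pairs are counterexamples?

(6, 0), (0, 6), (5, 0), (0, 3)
0

Testing each pair:
(6, 0): LHS = 36, RHS = 36 → satisfies claim
(0, 6): LHS = 36, RHS = 36 → satisfies claim
(5, 0): LHS = 25, RHS = 25 → satisfies claim
(0, 3): LHS = 9, RHS = 9 → satisfies claim

That makes 0 counterexamples.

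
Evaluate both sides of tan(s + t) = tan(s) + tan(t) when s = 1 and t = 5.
LHS = tan(1 + 5) = tan(6) ≈ -0.291
RHS = tan(1) + tan(5) ≈ -1.823

LHS ≠ RHS (they differ by about 1.532), so the equation does not hold here.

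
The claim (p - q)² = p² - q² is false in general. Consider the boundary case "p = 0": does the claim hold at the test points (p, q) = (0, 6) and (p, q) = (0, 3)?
No, fails at both test points

At (0, 6): LHS = 36 ≠ RHS = -36
At (0, 3): LHS = 9 ≠ RHS = -9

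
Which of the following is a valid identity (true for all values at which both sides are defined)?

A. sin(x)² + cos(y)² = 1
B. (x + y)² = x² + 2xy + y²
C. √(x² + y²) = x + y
B

A: fails at (2, 5) — LHS = cos(5)² + sin(2)² ≈ 0.9073, RHS = 1.
B: holds — e.g. at (2, 2), both sides equal 16.
C: fails at (1, 5) — LHS = √(26) ≈ 5.099, RHS = 6.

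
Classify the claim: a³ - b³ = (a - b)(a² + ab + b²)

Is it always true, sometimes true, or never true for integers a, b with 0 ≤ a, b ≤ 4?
Always true

The identity holds for every pair in the range. For instance at (a, b) = (3, 2): both sides equal 19.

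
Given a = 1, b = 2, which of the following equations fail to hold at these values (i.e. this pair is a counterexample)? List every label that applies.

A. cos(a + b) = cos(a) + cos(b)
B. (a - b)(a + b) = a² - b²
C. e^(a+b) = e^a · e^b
Evaluating each claim at the given values:
A. LHS = cos(3) ≈ -0.99, RHS = cos(2) + cos(1) ≈ 0.1242 → fails here (LHS ≠ RHS)
B. LHS = -3, RHS = -3 → holds here (LHS = RHS)
C. LHS = e^3 ≈ 20.09, RHS = e^3 ≈ 20.09 → holds here (LHS = RHS)

Answer: A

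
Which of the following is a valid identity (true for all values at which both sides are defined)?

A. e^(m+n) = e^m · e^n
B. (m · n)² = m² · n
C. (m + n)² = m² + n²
A

A: holds — e.g. at (1, 5), both sides equal e^6 ≈ 403.4.
B: fails at (3, 3) — LHS = 81, RHS = 27.
C: fails at (1, 2) — LHS = 9, RHS = 5.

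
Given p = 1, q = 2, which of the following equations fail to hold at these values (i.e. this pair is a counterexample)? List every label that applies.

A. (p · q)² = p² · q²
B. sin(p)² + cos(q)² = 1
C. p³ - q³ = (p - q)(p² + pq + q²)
B

Evaluating each claim at the given values:
A. LHS = 4, RHS = 4 → holds here (LHS = RHS)
B. LHS = cos(2)² + sin(1)² ≈ 0.8813, RHS = 1 → fails here (LHS ≠ RHS)
C. LHS = -7, RHS = -7 → holds here (LHS = RHS)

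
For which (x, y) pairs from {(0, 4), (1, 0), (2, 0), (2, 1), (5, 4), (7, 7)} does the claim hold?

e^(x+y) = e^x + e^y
Testing each pair:
(0, 4): LHS = e^4 ≈ 54.6, RHS = 1 + e^4 ≈ 55.6 → fails
(1, 0): LHS = e ≈ 2.718, RHS = 1 + e ≈ 3.718 → fails
(2, 0): LHS = e^2 ≈ 7.389, RHS = 1 + e^2 ≈ 8.389 → fails
(2, 1): LHS = e^3 ≈ 20.09, RHS = e + e^2 ≈ 10.11 → fails
(5, 4): LHS = e^9 ≈ 8103, RHS = e^4 + e^5 ≈ 203 → fails
(7, 7): LHS = e^14 ≈ 1202604.3, RHS = 2·e^7 ≈ 2193 → fails

No pair satisfies the claim.

Answer: None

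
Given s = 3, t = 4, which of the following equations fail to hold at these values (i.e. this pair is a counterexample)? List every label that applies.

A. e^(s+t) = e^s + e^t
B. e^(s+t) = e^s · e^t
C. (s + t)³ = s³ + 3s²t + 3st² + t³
A

Evaluating each claim at the given values:
A. LHS = e^7 ≈ 1097, RHS = e^3 + e^4 ≈ 74.68 → fails here (LHS ≠ RHS)
B. LHS = e^7 ≈ 1097, RHS = e^7 ≈ 1097 → holds here (LHS = RHS)
C. LHS = 343, RHS = 343 → holds here (LHS = RHS)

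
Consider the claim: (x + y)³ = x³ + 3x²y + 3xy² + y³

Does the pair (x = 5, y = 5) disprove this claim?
Substituting x = 5, y = 5:
LHS = (5 + 5)³ = 1000
RHS = 5³ + 3·5²·5 + 3·5·5² + 5³ = 1000

The sides agree, so this pair does not disprove the claim.

Answer: No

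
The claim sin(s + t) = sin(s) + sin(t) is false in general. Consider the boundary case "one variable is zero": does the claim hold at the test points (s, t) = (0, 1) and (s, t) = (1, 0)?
At (0, 1): LHS = sin(1) ≈ 0.8415, RHS = sin(1) ≈ 0.8415 → equal
At (1, 0): LHS = sin(1) ≈ 0.8415, RHS = sin(1) ≈ 0.8415 → equal

So the claim does hold at both of these boundary points, even though it is not an identity.

Answer: Yes, holds at both test points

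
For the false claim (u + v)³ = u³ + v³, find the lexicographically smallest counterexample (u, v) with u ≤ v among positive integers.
(u, v) = (1, 1)

Substituting (1, 1) into the claim:
LHS = (1 + 1)³ = 8
RHS = 1³ + 1³ = 2

Since LHS ≠ RHS, this pair disproves the claim, and no lexicographically smaller pair (u ≤ v, positive integers) does.

For instance (2, 8) is also a counterexample (LHS = 1000, RHS = 520), but it's lexicographically larger.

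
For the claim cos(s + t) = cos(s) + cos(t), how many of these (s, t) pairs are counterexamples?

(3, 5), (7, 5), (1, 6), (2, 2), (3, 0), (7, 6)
Testing each pair:
(3, 5): LHS = cos(8) ≈ -0.1455, RHS = cos(3) + cos(5) ≈ -0.7063 → counterexample
(7, 5): LHS = cos(12) ≈ 0.8439, RHS = cos(5) + cos(7) ≈ 1.038 → counterexample
(1, 6): LHS = cos(7) ≈ 0.7539, RHS = cos(1) + cos(6) ≈ 1.5 → counterexample
(2, 2): LHS = cos(4) ≈ -0.6536, RHS = 2·cos(2) ≈ -0.8323 → counterexample
(3, 0): LHS = cos(3) ≈ -0.99, RHS = cos(3) + 1 ≈ 0.01001 → counterexample
(7, 6): LHS = cos(13) ≈ 0.9074, RHS = cos(7) + cos(6) ≈ 1.714 → counterexample

That makes 6 counterexamples.

Answer: 6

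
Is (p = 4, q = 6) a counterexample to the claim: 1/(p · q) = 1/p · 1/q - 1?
Substituting p = 4, q = 6:
LHS = 1/(4 · 6) = 1/24
RHS = 1/4 · 1/6 - 1 = -23/24

Since LHS ≠ RHS, this pair disproves the claim.

Answer: Yes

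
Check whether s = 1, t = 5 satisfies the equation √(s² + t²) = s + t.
Fails

Substituting s = 1, t = 5:

LHS = √(1² + 5²) = √(26) ≈ 5.099
RHS = 1 + 5 = 6

LHS ≠ RHS, so the equation does not hold at this point.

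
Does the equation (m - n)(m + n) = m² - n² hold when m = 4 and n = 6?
Substituting m = 4, n = 6:

LHS = (4 - 6)(4 + 6) = -20
RHS = 4² - 6² = -20

LHS = RHS, so the equation holds at this point.

Answer: Holds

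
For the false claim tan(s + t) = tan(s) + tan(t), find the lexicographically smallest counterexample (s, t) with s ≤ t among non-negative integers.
(s, t) = (1, 1)

At (0, 1): both sides equal tan(1) ≈ 1.557, so it holds there.

Substituting (1, 1) into the claim:
LHS = tan(1 + 1) = tan(2) ≈ -2.185
RHS = tan(1) + tan(1) = 2·tan(1) ≈ 3.115

Since LHS ≠ RHS, this pair disproves the claim, and no lexicographically smaller pair (s ≤ t, non-negative integers) does.

For instance (4, 6) is also a counterexample (LHS = tan(10) ≈ 0.6484, RHS = tan(6) + tan(4) ≈ 0.8668), but it's lexicographically larger.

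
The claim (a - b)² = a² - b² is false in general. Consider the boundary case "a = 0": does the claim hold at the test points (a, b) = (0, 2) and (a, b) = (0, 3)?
No, fails at both test points

At (0, 2): LHS = 4 ≠ RHS = -4
At (0, 3): LHS = 9 ≠ RHS = -9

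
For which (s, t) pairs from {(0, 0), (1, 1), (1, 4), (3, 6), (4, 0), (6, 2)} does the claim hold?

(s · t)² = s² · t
Testing each pair:
(0, 0): LHS = 0, RHS = 0 → holds
(1, 1): LHS = 1, RHS = 1 → holds
(1, 4): LHS = 16, RHS = 4 → fails
(3, 6): LHS = 324, RHS = 54 → fails
(4, 0): LHS = 0, RHS = 0 → holds
(6, 2): LHS = 144, RHS = 72 → fails

3 of 6 pairs satisfy the claim.

Answer: (0, 0), (1, 1), (4, 0)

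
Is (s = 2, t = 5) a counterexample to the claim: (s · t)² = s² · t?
Substituting s = 2, t = 5:
LHS = (2 · 5)² = 100
RHS = 2² · 5 = 20

Since LHS ≠ RHS, this pair disproves the claim.

Answer: Yes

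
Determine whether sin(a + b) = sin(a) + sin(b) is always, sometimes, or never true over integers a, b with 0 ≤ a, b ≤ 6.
Sometimes true

It holds at (a, b) = (2, 0) (both sides equal sin(2) ≈ 0.9093), but fails at (a, b) = (4, 4) (LHS = sin(8) ≈ 0.9894, RHS = 2·sin(4) ≈ -1.514).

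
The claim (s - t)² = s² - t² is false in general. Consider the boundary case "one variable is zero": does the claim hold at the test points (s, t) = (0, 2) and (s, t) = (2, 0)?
At (0, 2): LHS = 4 ≠ RHS = -4
At (2, 0): LHS = 4, RHS = 4 → equal

Answer: Only at (2, 0)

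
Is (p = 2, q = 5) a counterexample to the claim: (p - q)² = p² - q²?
Substituting p = 2, q = 5:
LHS = (2 - 5)² = 9
RHS = 2² - 5² = -21

Since LHS ≠ RHS, this pair disproves the claim.

Answer: Yes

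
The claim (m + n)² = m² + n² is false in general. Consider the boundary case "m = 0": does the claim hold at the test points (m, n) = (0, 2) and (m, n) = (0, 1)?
Yes, holds at both test points

At (0, 2): LHS = 4, RHS = 4 → equal
At (0, 1): LHS = 1, RHS = 1 → equal

So the claim does hold at both of these boundary points, even though it is not an identity.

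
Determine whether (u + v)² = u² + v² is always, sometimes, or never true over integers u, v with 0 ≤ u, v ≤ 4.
Sometimes true

It holds at (u, v) = (4, 0) (both sides equal 16), but fails at (u, v) = (3, 1) (LHS = 16, RHS = 10).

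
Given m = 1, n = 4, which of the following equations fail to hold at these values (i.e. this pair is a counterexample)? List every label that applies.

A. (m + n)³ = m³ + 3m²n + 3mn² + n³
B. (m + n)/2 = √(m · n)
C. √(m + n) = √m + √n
Evaluating each claim at the given values:
A. LHS = 125, RHS = 125 → holds here (LHS = RHS)
B. LHS = 5/2, RHS = 2 → fails here (LHS ≠ RHS)
C. LHS = √(5) ≈ 2.236, RHS = 3 → fails here (LHS ≠ RHS)

Answer: B, C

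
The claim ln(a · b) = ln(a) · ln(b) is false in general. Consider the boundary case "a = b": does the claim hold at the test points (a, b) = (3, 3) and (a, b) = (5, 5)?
No, fails at both test points

At (3, 3): LHS = ln(9) ≈ 2.197 ≠ RHS = ln(3)² ≈ 1.207
At (5, 5): LHS = ln(25) ≈ 3.219 ≠ RHS = ln(5)² ≈ 2.59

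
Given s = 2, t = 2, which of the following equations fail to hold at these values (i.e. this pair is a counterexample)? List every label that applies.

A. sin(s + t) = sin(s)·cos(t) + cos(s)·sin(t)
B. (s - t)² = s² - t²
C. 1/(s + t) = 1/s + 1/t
Evaluating each claim at the given values:
A. LHS = sin(4) ≈ -0.7568, RHS = 2·sin(2)·cos(2) ≈ -0.7568 → holds here (LHS = RHS)
B. LHS = 0, RHS = 0 → holds here (LHS = RHS)
C. LHS = 1/4, RHS = 1 → fails here (LHS ≠ RHS)

Answer: C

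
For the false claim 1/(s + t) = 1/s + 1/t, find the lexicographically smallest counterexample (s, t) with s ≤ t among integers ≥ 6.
(s, t) = (6, 6)

Substituting (6, 6) into the claim:
LHS = 1/(6 + 6) = 1/12
RHS = 1/6 + 1/6 = 1/3

Since LHS ≠ RHS, this pair disproves the claim, and no lexicographically smaller pair (s ≤ t, integers ≥ 6) does.

For instance (9, 9) is also a counterexample (LHS = 1/18, RHS = 2/9), but it's lexicographically larger.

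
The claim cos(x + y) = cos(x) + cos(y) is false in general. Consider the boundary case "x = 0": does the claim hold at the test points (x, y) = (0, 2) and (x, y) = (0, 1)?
At (0, 2): LHS = cos(2) ≈ -0.4161 ≠ RHS = cos(2) + 1 ≈ 0.5839
At (0, 1): LHS = cos(1) ≈ 0.5403 ≠ RHS = cos(1) + 1 ≈ 1.54

Answer: No, fails at both test points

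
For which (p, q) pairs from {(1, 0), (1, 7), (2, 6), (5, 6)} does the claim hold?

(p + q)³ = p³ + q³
Testing each pair:
(1, 0): LHS = 1, RHS = 1 → holds
(1, 7): LHS = 512, RHS = 344 → fails
(2, 6): LHS = 512, RHS = 224 → fails
(5, 6): LHS = 1331, RHS = 341 → fails

1 of 4 pairs satisfies the claim.

Answer: (1, 0)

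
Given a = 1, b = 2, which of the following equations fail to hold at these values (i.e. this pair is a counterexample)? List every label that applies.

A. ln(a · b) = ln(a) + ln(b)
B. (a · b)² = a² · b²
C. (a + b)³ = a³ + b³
C

Evaluating each claim at the given values:
A. LHS = ln(2) ≈ 0.6931, RHS = ln(2) ≈ 0.6931 → holds here (LHS = RHS)
B. LHS = 4, RHS = 4 → holds here (LHS = RHS)
C. LHS = 27, RHS = 9 → fails here (LHS ≠ RHS)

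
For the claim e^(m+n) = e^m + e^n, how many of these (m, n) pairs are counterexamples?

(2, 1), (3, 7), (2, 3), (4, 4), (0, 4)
Testing each pair:
(2, 1): LHS = e^3 ≈ 20.09, RHS = e + e^2 ≈ 10.11 → counterexample
(3, 7): LHS = e^10 ≈ 22026.5, RHS = e^3 + e^7 ≈ 1117 → counterexample
(2, 3): LHS = e^5 ≈ 148.4, RHS = e^2 + e^3 ≈ 27.47 → counterexample
(4, 4): LHS = e^8 ≈ 2981, RHS = 2·e^4 ≈ 109.2 → counterexample
(0, 4): LHS = e^4 ≈ 54.6, RHS = 1 + e^4 ≈ 55.6 → counterexample

That makes 5 counterexamples.

Answer: 5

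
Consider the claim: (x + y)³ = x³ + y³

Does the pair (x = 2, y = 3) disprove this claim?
Substituting x = 2, y = 3:
LHS = (2 + 3)³ = 125
RHS = 2³ + 3³ = 35

Since LHS ≠ RHS, this pair disproves the claim.

Answer: Yes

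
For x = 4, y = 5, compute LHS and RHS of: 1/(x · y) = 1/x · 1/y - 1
LHS = 1/(4 · 5) = 1/20
RHS = 1/4 · 1/5 - 1 = -19/20

LHS ≠ RHS, so the equation does not hold here.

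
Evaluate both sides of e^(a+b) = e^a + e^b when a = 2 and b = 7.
LHS = e^(2+7) = e^9 ≈ 8103
RHS = e^2 + e^7 ≈ 1104

LHS ≠ RHS (they differ by about 6999), so the equation does not hold here.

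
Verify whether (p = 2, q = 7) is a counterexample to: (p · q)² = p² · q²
No

Substituting p = 2, q = 7:
LHS = (2 · 7)² = 196
RHS = 2² · 7² = 196

The sides agree, so this pair does not disprove the claim.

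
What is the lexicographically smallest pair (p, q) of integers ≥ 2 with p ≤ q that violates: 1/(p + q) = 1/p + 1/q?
Substituting (2, 2) into the claim:
LHS = 1/(2 + 2) = 1/4
RHS = 1/2 + 1/2 = 1

Since LHS ≠ RHS, this pair disproves the claim, and no lexicographically smaller pair (p ≤ q, integers ≥ 2) does.

For instance (2, 5) is also a counterexample (LHS = 1/7, RHS = 7/10), but it's lexicographically larger.

Answer: (p, q) = (2, 2)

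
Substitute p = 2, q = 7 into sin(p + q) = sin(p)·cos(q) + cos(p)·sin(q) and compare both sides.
LHS = sin(2 + 7) = sin(9) ≈ 0.4121
RHS = sin(2)·cos(7) + cos(2)·sin(7) = sin(7)·cos(2) + sin(2)·cos(7) ≈ 0.4121

LHS = RHS: the two sides agree.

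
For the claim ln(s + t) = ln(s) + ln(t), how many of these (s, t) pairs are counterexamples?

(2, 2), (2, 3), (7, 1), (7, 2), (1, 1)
Testing each pair:
(2, 2): LHS = ln(4) ≈ 1.386, RHS = 2·ln(2) ≈ 1.386 → satisfies claim
(2, 3): LHS = ln(5) ≈ 1.609, RHS = ln(2) + ln(3) ≈ 1.792 → counterexample
(7, 1): LHS = ln(8) ≈ 2.079, RHS = ln(7) ≈ 1.946 → counterexample
(7, 2): LHS = ln(9) ≈ 2.197, RHS = ln(2) + ln(7) ≈ 2.639 → counterexample
(1, 1): LHS = ln(2) ≈ 0.6931, RHS = 0 → counterexample

That makes 4 counterexamples.

Answer: 4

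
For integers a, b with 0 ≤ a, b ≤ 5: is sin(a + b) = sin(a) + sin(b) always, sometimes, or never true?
Sometimes true

It holds at (a, b) = (5, 0) (both sides equal sin(5) ≈ -0.9589), but fails at (a, b) = (5, 3) (LHS = sin(8) ≈ 0.9894, RHS = sin(5) + sin(3) ≈ -0.8178).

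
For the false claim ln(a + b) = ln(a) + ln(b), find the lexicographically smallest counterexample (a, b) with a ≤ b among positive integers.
(a, b) = (1, 1)

Substituting (1, 1) into the claim:
LHS = ln(1 + 1) = ln(2) ≈ 0.6931
RHS = ln(1) + ln(1) = 0

Since LHS ≠ RHS, this pair disproves the claim, and no lexicographically smaller pair (a ≤ b, positive integers) does.

For instance (2, 6) is also a counterexample (LHS = ln(8) ≈ 2.079, RHS = ln(2) + ln(6) ≈ 2.485), but it's lexicographically larger.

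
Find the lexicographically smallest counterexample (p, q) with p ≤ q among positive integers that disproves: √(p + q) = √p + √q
(p, q) = (1, 1)

Substituting (1, 1) into the claim:
LHS = √(1 + 1) = √(2) ≈ 1.414
RHS = √1 + √1 = 2

Since LHS ≠ RHS, this pair disproves the claim, and no lexicographically smaller pair (p ≤ q, positive integers) does.

For instance (6, 6) is also a counterexample (LHS = 2·√(3) ≈ 3.464, RHS = 2·√(6) ≈ 4.899), but it's lexicographically larger.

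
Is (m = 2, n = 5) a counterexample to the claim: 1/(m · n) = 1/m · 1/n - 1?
Substituting m = 2, n = 5:
LHS = 1/(2 · 5) = 1/10
RHS = 1/2 · 1/5 - 1 = -9/10

Since LHS ≠ RHS, this pair disproves the claim.

Answer: Yes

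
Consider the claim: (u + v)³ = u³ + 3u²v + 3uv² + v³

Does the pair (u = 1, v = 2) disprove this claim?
No

Substituting u = 1, v = 2:
LHS = (1 + 2)³ = 27
RHS = 1³ + 3·1²·2 + 3·1·2² + 2³ = 27

The sides agree, so this pair does not disprove the claim.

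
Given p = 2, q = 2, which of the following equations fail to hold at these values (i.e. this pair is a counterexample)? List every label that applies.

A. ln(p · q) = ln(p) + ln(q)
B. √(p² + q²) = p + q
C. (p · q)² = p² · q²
B

Evaluating each claim at the given values:
A. LHS = ln(4) ≈ 1.386, RHS = 2·ln(2) ≈ 1.386 → holds here (LHS = RHS)
B. LHS = 2·√(2) ≈ 2.828, RHS = 4 → fails here (LHS ≠ RHS)
C. LHS = 16, RHS = 16 → holds here (LHS = RHS)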